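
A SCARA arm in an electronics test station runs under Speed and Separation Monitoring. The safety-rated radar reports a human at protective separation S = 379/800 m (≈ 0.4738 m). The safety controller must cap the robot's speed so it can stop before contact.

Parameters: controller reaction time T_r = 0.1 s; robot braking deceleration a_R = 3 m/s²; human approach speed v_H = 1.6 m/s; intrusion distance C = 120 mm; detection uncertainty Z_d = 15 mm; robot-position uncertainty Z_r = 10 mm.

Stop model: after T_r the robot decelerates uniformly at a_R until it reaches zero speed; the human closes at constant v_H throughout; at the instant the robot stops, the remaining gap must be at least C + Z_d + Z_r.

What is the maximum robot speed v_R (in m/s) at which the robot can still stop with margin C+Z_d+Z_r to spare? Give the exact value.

quadratic (1/6)·v² + (19/30)·v + (-27/160) = 0
  disc = (19/30)² − 4·(1/6)·(-27/160) = 1849/3600 ; √disc = 43/60
  v_R = (−(19/30) + 43/60) / (2·(1/6)) = 1/4 m/s
check:
stop time T_s = (1/4)/3 = 0.0833 s
robot covers v_R·T_r = 0.2500·0.1000 = 0.0250 m before braking
braking distance = 0.2500²/(2·3.0000) = 0.0104 m
person approaches 1.6000·(0.1000+0.0833) = 0.2933 m
residual clearance needed = 0.1200+0.0150+0.0100 = 0.1450 m
sum ≈ 0.0250+0.0104+0.2933+0.1450 ≈ 0.4738 m = S ✓

v_R_max = 1/4 m/s = 0.2500 m/s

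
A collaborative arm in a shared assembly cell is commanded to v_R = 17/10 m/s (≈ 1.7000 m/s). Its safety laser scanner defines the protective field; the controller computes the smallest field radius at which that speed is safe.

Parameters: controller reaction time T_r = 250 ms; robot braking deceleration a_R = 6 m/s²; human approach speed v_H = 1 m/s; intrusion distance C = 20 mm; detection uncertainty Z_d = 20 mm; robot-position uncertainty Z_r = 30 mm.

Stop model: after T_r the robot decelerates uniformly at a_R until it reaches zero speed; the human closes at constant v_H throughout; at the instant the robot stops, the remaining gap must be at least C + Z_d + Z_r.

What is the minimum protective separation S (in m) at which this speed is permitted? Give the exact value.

T_s = v_R/a_R = (17/10)/6 = 0.2833 s
robot covers v_R·T_r = 1.7000·0.2500 = 0.4250 m before braking
robot under decel: 1.7000²/(2·6.0000) = 0.2408 m
human over T_r+T_s: 1.0000·(0.2500+0.2833) = 0.5333 m
C+Z_d+Z_r = 0.0200+0.0200+0.0300 = 0.0700 m
S_min ≈ 0.4250+0.2408+0.5333+0.0700  ⇒  S_min = 1523/1200 m

S_min = 1523/1200 m = 1.2692 m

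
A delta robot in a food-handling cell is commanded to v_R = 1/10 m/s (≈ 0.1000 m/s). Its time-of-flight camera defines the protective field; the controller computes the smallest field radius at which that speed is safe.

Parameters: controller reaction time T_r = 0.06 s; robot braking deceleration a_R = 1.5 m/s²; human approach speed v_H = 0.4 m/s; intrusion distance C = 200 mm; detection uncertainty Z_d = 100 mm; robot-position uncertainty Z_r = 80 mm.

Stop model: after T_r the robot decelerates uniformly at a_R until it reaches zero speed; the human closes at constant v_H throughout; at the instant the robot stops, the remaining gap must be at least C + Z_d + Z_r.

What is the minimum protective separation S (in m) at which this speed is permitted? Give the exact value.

braking lasts T_s = (1/10)/(3/2) = 0.0667 s
robot in T_r: 0.1000·0.0600 = 0.0060 m
braking distance = 0.1000²/(2·1.5000) = 0.0033 m
human over T_r+T_s: 0.4000·(0.0600+0.0667) = 0.0507 m
residual clearance needed = 0.2000+0.1000+0.0800 = 0.3800 m
S_min ≈ 0.0060+0.0033+0.0507+0.3800  ⇒  S_min = 11/25 m

S_min = 11/25 m = 0.4400 m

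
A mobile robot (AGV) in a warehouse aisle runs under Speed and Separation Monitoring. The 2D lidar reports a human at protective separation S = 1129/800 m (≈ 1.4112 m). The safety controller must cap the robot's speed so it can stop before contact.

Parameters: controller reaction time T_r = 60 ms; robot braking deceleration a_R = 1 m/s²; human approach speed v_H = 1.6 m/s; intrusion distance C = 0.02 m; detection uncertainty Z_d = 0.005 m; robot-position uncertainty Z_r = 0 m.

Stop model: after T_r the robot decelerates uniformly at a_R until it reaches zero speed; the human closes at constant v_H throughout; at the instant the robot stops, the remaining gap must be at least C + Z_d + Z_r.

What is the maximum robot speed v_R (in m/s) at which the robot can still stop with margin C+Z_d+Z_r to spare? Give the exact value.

at the boundary: (1/2)·v² + (83/50)·v + (-5161/4000) = 0
  disc = (83/50)² − 4·(1/2)·(-5161/4000) = 53361/10000 ; √disc = 231/100
  v_R = (−(83/50) + 231/100) / (2·(1/2)) = 13/20 m/s
check:
T_s = v_R/a_R = (13/20)/1 = 0.6500 s
reaction-phase robot travel = 0.6500·0.0600 = 0.0390 m
robot under decel: 0.6500²/(2·1.0000) = 0.2112 m
human over T_r+T_s: 1.6000·(0.0600+0.6500) = 1.1360 m
margins: 0.0200+0.0050+0.0000 = 0.0250 m
sum ≈ 0.0390+0.2112+1.1360+0.0250 ≈ 1.4112 m = S ✓

v_R_max = 13/20 m/s = 0.6500 m/s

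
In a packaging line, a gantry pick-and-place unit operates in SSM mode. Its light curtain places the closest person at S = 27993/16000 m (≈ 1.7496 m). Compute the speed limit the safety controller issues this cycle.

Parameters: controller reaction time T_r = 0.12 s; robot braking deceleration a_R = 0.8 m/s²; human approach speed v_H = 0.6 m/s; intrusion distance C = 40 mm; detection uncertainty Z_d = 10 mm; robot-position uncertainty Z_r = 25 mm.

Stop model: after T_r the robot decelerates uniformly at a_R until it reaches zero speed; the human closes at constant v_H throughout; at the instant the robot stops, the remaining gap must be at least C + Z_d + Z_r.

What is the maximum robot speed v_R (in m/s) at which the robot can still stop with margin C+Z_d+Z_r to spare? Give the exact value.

collect terms ⇒ (5/8)·v_R² + (87/100)·v_R + (-25641/16000) = 0
  disc = (87/100)² − 4·(5/8)·(-25641/16000) = 762129/160000 ; √disc = 873/400
  v_R = (−(87/100) + 873/400) / (2·(5/8)) = 21/20 m/s
check:
braking lasts T_s = (21/20)/(4/5) = 1.3125 s
robot covers v_R·T_r = 1.0500·0.1200 = 0.1260 m before braking
robot under decel: 1.0500²/(2·0.8000) = 0.6891 m
human over T_r+T_s: 0.6000·(0.1200+1.3125) = 0.8595 m
C+Z_d+Z_r = 0.0400+0.0100+0.0250 = 0.0750 m
sum ≈ 0.1260+0.6891+0.8595+0.0750 ≈ 1.7496 m = S ✓

v_R_max = 21/20 m/s = 1.0500 m/s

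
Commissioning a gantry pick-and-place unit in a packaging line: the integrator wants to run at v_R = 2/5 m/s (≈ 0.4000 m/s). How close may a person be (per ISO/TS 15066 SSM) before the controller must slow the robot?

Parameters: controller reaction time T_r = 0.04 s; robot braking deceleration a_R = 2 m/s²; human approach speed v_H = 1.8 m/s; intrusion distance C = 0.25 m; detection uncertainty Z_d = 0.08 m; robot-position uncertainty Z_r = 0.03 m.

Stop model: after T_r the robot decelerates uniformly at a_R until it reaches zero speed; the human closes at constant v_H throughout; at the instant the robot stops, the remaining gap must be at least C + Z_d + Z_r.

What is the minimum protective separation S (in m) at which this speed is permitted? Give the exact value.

stop time T_s = (2/5)/2 = 0.2000 s
robot covers v_R·T_r = 0.4000·0.0400 = 0.0160 m before braking
braking distance = 0.4000²/(2·2.0000) = 0.0400 m
human over T_r+T_s: 1.8000·(0.0400+0.2000) = 0.4320 m
margins: 0.2500+0.0800+0.0300 = 0.3600 m
S_min ≈ 0.0160+0.0400+0.4320+0.3600  ⇒  S_min = 106/125 m

S_min = 106/125 m = 0.8480 m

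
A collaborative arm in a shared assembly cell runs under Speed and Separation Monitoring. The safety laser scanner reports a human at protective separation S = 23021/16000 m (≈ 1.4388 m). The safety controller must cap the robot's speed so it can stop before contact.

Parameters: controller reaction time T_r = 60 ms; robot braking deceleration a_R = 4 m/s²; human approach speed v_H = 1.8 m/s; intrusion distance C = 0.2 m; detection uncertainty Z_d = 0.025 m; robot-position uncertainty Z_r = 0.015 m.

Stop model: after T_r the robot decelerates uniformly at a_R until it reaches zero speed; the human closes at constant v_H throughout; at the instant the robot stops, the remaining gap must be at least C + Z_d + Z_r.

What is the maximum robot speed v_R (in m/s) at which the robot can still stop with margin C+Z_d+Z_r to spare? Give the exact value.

v_R_max = 31/20 m/s = 1.5500 m/s

collect terms ⇒ (1/8)·v_R² + (51/100)·v_R + (-17453/16000) = 0
  disc = (51/100)² − 4·(1/8)·(-17453/16000) = 128881/160000 ; √disc = 359/400
  v_R = (−(51/100) + 359/400) / (2·(1/8)) = 31/20 m/s
check:
T_s = v_R/a_R = (31/20)/4 = 0.3875 s
reaction-phase robot travel = 1.5500·0.0600 = 0.0930 m
robot under decel: 1.5500²/(2·4.0000) = 0.3003 m
person approaches 1.8000·(0.0600+0.3875) = 0.8055 m
margins: 0.2000+0.0250+0.0150 = 0.2400 m
sum ≈ 0.0930+0.3003+0.8055+0.2400 ≈ 1.4388 m = S ✓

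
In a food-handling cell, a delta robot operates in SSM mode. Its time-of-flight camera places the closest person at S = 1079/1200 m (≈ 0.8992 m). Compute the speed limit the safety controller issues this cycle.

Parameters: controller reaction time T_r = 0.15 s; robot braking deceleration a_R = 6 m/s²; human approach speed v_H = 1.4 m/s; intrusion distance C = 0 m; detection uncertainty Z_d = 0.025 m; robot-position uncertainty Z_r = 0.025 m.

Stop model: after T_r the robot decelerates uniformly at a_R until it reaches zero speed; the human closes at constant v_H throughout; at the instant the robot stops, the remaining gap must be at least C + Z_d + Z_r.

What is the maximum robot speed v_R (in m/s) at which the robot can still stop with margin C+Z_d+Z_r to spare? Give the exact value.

at the boundary: (1/12)·v² + (23/60)·v + (-767/1200) = 0
  disc = (23/60)² − 4·(1/12)·(-767/1200) = 9/25 ; √disc = 3/5
  v_R = (−(23/60) + 3/5) / (2·(1/12)) = 13/10 m/s
check:
stop time T_s = (13/10)/6 = 0.2167 s
robot in T_r: 1.3000·0.1500 = 0.1950 m
braking distance = 1.3000²/(2·6.0000) = 0.1408 m
human over T_r+T_s: 1.4000·(0.1500+0.2167) = 0.5133 m
residual clearance needed = 0.0000+0.0250+0.0250 = 0.0500 m
sum ≈ 0.1950+0.1408+0.5133+0.0500 ≈ 0.8992 m = S ✓

v_R_max = 13/10 m/s = 1.3000 m/s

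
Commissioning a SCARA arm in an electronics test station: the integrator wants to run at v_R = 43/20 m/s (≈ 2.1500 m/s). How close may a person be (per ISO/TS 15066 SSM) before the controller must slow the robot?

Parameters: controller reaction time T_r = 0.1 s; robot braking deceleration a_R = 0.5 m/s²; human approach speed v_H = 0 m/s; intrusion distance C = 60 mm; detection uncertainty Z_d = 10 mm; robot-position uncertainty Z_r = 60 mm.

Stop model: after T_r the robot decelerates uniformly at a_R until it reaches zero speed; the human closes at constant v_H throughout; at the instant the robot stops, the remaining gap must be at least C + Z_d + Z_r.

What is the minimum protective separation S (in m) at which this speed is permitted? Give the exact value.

stop time T_s = (43/20)/(1/2) = 4.3000 s
robot in T_r: 2.1500·0.1000 = 0.2150 m
robot covers 2.1500·4.3000 − ½·0.5000·4.3000² = 4.6225 m while stopping
person approaches 0.0000·(0.1000+4.3000) = 0.0000 m
margins: 0.0600+0.0100+0.0600 = 0.1300 m
S_min ≈ 0.2150+4.6225+0.0000+0.1300  ⇒  S_min = 1987/400 m

S_min = 1987/400 m = 4.9675 m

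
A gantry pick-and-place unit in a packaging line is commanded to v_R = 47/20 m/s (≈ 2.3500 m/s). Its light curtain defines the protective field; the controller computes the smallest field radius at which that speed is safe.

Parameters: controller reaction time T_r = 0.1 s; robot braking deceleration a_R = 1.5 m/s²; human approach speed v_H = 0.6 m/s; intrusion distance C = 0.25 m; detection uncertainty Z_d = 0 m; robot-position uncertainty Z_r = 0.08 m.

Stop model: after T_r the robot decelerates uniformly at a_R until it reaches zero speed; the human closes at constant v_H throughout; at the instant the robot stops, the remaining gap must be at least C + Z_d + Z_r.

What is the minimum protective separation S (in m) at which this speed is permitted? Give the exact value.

stop time T_s = (47/20)/(3/2) = 1.5667 s
reaction-phase robot travel = 2.3500·0.1000 = 0.2350 m
robot under decel: 2.3500²/(2·1.5000) = 1.8408 m
human over T_r+T_s: 0.6000·(0.1000+1.5667) = 1.0000 m
residual clearance needed = 0.2500+0.0000+0.0800 = 0.3300 m
S_min ≈ 0.2350+1.8408+1.0000+0.3300  ⇒  S_min = 4087/1200 m

S_min = 4087/1200 m = 3.4058 m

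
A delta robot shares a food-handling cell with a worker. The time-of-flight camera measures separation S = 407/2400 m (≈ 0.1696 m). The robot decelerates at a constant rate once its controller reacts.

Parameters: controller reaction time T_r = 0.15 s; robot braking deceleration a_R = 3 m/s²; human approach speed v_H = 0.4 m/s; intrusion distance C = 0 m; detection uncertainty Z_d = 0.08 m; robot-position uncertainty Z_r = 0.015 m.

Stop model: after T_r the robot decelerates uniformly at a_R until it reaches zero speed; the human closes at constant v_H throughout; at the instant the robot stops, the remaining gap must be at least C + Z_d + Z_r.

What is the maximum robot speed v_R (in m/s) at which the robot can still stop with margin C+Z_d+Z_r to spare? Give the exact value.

at the boundary: (1/6)·v² + (17/60)·v + (-7/480) = 0
  disc = (17/60)² − 4·(1/6)·(-7/480) = 9/100 ; √disc = 3/10
  v_R = (−(17/60) + 3/10) / (2·(1/6)) = 1/20 m/s
check:
stop time T_s = (1/20)/3 = 0.0167 s
reaction-phase robot travel = 0.0500·0.1500 = 0.0075 m
braking distance = 0.0500²/(2·3.0000) = 0.0004 m
human over T_r+T_s: 0.4000·(0.1500+0.0167) = 0.0667 m
residual clearance needed = 0.0000+0.0800+0.0150 = 0.0950 m
sum ≈ 0.0075+0.0004+0.0667+0.0950 ≈ 0.1696 m = S ✓

v_R_max = 1/20 m/s = 0.0500 m/s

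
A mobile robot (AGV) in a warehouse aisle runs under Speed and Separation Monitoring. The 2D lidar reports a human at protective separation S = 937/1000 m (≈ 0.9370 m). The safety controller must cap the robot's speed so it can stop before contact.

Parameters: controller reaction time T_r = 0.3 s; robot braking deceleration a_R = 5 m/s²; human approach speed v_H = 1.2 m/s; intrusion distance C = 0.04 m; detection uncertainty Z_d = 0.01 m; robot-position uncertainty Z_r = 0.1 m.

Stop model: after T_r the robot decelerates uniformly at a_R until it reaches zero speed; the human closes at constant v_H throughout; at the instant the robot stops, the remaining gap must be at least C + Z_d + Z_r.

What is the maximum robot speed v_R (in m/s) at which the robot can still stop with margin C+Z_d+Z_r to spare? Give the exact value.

v_R_max = 7/10 m/s = 0.7000 m/s

quadratic (1/10)·v² + (27/50)·v + (-427/1000) = 0
  disc = (27/50)² − 4·(1/10)·(-427/1000) = 289/625 ; √disc = 17/25
  v_R = (−(27/50) + 17/25) / (2·(1/10)) = 7/10 m/s
check:
T_s = v_R/a_R = (7/10)/5 = 0.1400 s
robot in T_r: 0.7000·0.3000 = 0.2100 m
robot covers 0.7000·0.1400 − ½·5.0000·0.1400² = 0.0490 m while stopping
human over T_r+T_s: 1.2000·(0.3000+0.1400) = 0.5280 m
margins: 0.0400+0.0100+0.1000 = 0.1500 m
sum ≈ 0.2100+0.0490+0.5280+0.1500 ≈ 0.9370 m = S ✓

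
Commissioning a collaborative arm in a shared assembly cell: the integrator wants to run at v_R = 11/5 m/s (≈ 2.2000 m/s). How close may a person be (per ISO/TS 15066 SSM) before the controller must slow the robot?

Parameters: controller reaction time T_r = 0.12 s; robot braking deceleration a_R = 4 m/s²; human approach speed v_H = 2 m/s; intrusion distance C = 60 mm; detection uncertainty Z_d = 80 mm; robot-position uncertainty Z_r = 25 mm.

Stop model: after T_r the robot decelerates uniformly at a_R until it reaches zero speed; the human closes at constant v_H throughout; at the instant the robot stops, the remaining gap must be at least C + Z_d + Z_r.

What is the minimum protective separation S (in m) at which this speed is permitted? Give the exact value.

braking lasts T_s = (11/5)/4 = 0.5500 s
robot covers v_R·T_r = 2.2000·0.1200 = 0.2640 m before braking
braking distance = 2.2000²/(2·4.0000) = 0.6050 m
human over T_r+T_s: 2.0000·(0.1200+0.5500) = 1.3400 m
residual clearance needed = 0.0600+0.0800+0.0250 = 0.1650 m
S_min ≈ 0.2640+0.6050+1.3400+0.1650  ⇒  S_min = 1187/500 m

S_min = 1187/500 m = 2.3740 m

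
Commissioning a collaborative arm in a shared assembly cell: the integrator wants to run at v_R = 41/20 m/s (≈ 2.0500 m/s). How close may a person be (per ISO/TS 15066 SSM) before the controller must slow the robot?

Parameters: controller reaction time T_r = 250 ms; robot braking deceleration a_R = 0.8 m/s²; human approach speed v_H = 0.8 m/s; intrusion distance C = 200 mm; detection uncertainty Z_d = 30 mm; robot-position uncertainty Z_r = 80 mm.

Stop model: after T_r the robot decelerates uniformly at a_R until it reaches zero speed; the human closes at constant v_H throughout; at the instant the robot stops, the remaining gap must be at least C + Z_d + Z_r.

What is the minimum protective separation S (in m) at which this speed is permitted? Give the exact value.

braking lasts T_s = (41/20)/(4/5) = 2.5625 s
reaction-phase robot travel = 2.0500·0.2500 = 0.5125 m
braking distance = 2.0500²/(2·0.8000) = 2.6266 m
person approaches 0.8000·(0.2500+2.5625) = 2.2500 m
margins: 0.2000+0.0300+0.0800 = 0.3100 m
S_min ≈ 0.5125+2.6266+2.2500+0.3100  ⇒  S_min = 18237/3200 m

S_min = 18237/3200 m = 5.6991 m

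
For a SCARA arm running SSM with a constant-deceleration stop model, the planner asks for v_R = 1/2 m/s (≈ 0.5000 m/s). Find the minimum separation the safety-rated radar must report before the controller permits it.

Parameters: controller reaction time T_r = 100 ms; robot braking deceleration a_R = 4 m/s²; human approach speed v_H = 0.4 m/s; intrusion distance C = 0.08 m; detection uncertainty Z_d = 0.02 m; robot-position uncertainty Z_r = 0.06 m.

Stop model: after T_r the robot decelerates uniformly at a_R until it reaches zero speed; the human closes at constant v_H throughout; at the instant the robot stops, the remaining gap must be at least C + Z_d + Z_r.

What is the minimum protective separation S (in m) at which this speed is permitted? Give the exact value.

braking lasts T_s = (1/2)/4 = 0.1250 s
robot covers v_R·T_r = 0.5000·0.1000 = 0.0500 m before braking
robot under decel: 0.5000²/(2·4.0000) = 0.0312 m
human closes 0.4000·0.2250 = 0.0900 m
C+Z_d+Z_r = 0.0800+0.0200+0.0600 = 0.1600 m
S_min ≈ 0.0500+0.0312+0.0900+0.1600  ⇒  S_min = 53/160 m

S_min = 53/160 m = 0.3312 m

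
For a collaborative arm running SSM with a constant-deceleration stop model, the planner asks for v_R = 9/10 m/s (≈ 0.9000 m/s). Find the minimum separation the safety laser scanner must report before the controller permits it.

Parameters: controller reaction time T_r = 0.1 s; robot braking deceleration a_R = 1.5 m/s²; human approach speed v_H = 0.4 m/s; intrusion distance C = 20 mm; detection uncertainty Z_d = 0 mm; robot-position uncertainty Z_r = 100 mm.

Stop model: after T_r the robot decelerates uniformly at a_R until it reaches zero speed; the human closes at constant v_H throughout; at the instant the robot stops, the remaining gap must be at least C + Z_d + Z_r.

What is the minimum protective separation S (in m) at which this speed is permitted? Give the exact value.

braking lasts T_s = (9/10)/(3/2) = 0.6000 s
reaction-phase robot travel = 0.9000·0.1000 = 0.0900 m
braking distance = 0.9000²/(2·1.5000) = 0.2700 m
person approaches 0.4000·(0.1000+0.6000) = 0.2800 m
margins: 0.0200+0.0000+0.1000 = 0.1200 m
S_min ≈ 0.0900+0.2700+0.2800+0.1200  ⇒  S_min = 19/25 m

S_min = 19/25 m = 0.7600 m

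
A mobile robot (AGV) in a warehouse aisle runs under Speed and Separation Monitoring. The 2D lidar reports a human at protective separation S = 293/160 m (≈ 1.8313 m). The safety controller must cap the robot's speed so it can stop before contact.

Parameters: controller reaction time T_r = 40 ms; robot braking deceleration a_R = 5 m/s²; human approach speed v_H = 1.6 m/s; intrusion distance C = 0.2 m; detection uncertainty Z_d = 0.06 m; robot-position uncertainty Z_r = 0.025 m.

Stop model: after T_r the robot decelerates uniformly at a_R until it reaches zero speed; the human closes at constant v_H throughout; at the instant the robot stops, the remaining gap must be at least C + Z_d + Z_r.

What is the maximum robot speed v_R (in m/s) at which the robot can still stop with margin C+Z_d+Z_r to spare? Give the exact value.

v_R_max = 49/20 m/s = 2.4500 m/s

at the boundary: (1/10)·v² + (9/25)·v + (-5929/4000) = 0
  disc = (9/25)² − 4·(1/10)·(-5929/4000) = 289/400 ; √disc = 17/20
  v_R = (−(9/25) + 17/20) / (2·(1/10)) = 49/20 m/s
check:
T_s = v_R/a_R = (49/20)/5 = 0.4900 s
robot in T_r: 2.4500·0.0400 = 0.0980 m
robot under decel: 2.4500²/(2·5.0000) = 0.6002 m
person approaches 1.6000·(0.0400+0.4900) = 0.8480 m
margins: 0.2000+0.0600+0.0250 = 0.2850 m
sum ≈ 0.0980+0.6002+0.8480+0.2850 ≈ 1.8313 m = S ✓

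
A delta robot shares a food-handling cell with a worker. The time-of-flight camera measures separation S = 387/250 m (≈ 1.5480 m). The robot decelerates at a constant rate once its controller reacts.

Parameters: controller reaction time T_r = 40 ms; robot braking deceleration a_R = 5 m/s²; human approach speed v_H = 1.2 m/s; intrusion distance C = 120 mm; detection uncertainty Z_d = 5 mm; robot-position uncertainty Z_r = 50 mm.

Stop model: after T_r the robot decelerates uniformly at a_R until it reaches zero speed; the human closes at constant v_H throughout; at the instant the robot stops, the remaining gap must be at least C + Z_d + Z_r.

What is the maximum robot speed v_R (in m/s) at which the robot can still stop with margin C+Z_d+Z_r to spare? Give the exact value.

at the boundary: (1/10)·v² + (7/25)·v + (-53/40) = 0
  disc = (7/25)² − 4·(1/10)·(-53/40) = 1521/2500 ; √disc = 39/50
  v_R = (−(7/25) + 39/50) / (2·(1/10)) = 5/2 m/s
check:
braking lasts T_s = (5/2)/5 = 0.5000 s
robot covers v_R·T_r = 2.5000·0.0400 = 0.1000 m before braking
robot covers 2.5000·0.5000 − ½·5.0000·0.5000² = 0.6250 m while stopping
human closes 1.2000·0.5400 = 0.6480 m
C+Z_d+Z_r = 0.1200+0.0050+0.0500 = 0.1750 m
sum ≈ 0.1000+0.6250+0.6480+0.1750 ≈ 1.5480 m = S ✓

v_R_max = 5/2 m/s = 2.5000 m/s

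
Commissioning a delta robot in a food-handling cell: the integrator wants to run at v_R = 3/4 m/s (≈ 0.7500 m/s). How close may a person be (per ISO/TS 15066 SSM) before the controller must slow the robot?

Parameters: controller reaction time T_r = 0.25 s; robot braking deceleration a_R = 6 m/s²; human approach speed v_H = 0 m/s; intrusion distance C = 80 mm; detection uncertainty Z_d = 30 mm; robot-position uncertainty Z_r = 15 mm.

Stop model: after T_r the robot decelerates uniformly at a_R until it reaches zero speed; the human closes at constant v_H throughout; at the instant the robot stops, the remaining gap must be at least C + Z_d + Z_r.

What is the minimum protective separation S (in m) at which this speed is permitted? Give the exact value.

S_min = 23/64 m = 0.3594 m

T_s = v_R/a_R = (3/4)/6 = 0.1250 s
reaction-phase robot travel = 0.7500·0.2500 = 0.1875 m
robot under decel: 0.7500²/(2·6.0000) = 0.0469 m
person approaches 0.0000·(0.2500+0.1250) = 0.0000 m
margins: 0.0800+0.0300+0.0150 = 0.1250 m
S_min ≈ 0.1875+0.0469+0.0000+0.1250  ⇒  S_min = 23/64 m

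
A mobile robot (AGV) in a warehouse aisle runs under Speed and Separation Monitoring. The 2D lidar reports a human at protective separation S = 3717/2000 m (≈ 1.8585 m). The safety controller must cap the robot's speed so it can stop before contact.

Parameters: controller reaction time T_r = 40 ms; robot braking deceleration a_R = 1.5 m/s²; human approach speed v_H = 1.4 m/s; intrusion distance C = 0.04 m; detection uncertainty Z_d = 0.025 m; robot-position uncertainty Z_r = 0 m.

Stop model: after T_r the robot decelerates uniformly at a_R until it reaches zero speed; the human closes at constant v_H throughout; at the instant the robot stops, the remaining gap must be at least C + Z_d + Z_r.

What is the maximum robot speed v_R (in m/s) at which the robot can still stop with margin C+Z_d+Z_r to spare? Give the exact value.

quadratic (1/3)·v² + (73/75)·v + (-139/80) = 0
  disc = (73/75)² − 4·(1/3)·(-139/80) = 73441/22500 ; √disc = 271/150
  v_R = (−(73/75) + 271/150) / (2·(1/3)) = 5/4 m/s
check:
braking lasts T_s = (5/4)/(3/2) = 0.8333 s
robot covers v_R·T_r = 1.2500·0.0400 = 0.0500 m before braking
robot covers 1.2500·0.8333 − ½·1.5000·0.8333² = 0.5208 m while stopping
person approaches 1.4000·(0.0400+0.8333) = 1.2227 m
margins: 0.0400+0.0250+0.0000 = 0.0650 m
sum ≈ 0.0500+0.5208+1.2227+0.0650 ≈ 1.8585 m = S ✓

v_R_max = 5/4 m/s = 1.2500 m/s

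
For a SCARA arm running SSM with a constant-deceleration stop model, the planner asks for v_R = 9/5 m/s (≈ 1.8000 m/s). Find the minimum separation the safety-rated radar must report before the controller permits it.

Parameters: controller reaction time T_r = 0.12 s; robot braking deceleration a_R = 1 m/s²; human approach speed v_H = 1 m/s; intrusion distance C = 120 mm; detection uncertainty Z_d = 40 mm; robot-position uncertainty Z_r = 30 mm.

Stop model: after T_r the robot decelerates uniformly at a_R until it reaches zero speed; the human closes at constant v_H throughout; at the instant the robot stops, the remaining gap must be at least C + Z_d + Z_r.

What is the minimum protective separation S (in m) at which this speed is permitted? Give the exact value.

S_min = 1973/500 m = 3.9460 m

stop time T_s = (9/5)/1 = 1.8000 s
robot in T_r: 1.8000·0.1200 = 0.2160 m
braking distance = 1.8000²/(2·1.0000) = 1.6200 m
person approaches 1.0000·(0.1200+1.8000) = 1.9200 m
residual clearance needed = 0.1200+0.0400+0.0300 = 0.1900 m
S_min ≈ 0.2160+1.6200+1.9200+0.1900  ⇒  S_min = 1973/500 m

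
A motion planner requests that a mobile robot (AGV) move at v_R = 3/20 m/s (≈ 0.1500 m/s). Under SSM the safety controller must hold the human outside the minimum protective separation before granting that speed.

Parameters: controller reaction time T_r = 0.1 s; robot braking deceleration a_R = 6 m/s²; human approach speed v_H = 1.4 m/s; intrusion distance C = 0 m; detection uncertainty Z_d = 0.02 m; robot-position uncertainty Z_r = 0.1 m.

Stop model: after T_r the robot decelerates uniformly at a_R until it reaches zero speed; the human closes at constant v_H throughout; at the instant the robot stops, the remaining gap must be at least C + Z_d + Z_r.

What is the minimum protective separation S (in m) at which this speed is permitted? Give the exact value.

S_min = 499/1600 m = 0.3119 m

stop time T_s = (3/20)/6 = 0.0250 s
robot covers v_R·T_r = 0.1500·0.1000 = 0.0150 m before braking
robot covers 0.1500·0.0250 − ½·6.0000·0.0250² = 0.0019 m while stopping
human closes 1.4000·0.1250 = 0.1750 m
residual clearance needed = 0.0000+0.0200+0.1000 = 0.1200 m
S_min ≈ 0.0150+0.0019+0.1750+0.1200  ⇒  S_min = 499/1600 m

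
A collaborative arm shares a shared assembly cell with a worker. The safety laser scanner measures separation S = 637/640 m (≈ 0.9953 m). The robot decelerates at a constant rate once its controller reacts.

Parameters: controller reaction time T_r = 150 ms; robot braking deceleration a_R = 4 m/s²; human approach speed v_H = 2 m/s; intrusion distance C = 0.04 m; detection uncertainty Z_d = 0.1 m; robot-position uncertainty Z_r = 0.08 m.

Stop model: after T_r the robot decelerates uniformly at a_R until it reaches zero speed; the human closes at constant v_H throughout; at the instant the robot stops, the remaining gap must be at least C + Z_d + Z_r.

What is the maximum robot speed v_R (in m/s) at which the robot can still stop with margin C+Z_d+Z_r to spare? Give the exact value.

collect terms ⇒ (1/8)·v_R² + (13/20)·v_R + (-1521/3200) = 0
  disc = (13/20)² − 4·(1/8)·(-1521/3200) = 169/256 ; √disc = 13/16
  v_R = (−(13/20) + 13/16) / (2·(1/8)) = 13/20 m/s
check:
T_s = v_R/a_R = (13/20)/4 = 0.1625 s
reaction-phase robot travel = 0.6500·0.1500 = 0.0975 m
robot covers 0.6500·0.1625 − ½·4.0000·0.1625² = 0.0528 m while stopping
person approaches 2.0000·(0.1500+0.1625) = 0.6250 m
C+Z_d+Z_r = 0.0400+0.1000+0.0800 = 0.2200 m
sum ≈ 0.0975+0.0528+0.6250+0.2200 ≈ 0.9953 m = S ✓

v_R_max = 13/20 m/s = 0.6500 m/s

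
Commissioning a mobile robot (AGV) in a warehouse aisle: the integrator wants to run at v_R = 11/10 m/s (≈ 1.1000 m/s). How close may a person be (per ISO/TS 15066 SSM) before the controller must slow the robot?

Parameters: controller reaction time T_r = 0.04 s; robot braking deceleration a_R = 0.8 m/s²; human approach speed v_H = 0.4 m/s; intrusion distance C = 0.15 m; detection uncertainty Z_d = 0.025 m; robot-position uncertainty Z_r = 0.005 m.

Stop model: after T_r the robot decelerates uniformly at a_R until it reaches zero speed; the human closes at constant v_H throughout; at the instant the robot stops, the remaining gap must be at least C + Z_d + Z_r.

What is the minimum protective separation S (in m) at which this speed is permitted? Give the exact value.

braking lasts T_s = (11/10)/(4/5) = 1.3750 s
reaction-phase robot travel = 1.1000·0.0400 = 0.0440 m
robot covers 1.1000·1.3750 − ½·0.8000·1.3750² = 0.7562 m while stopping
human closes 0.4000·1.4150 = 0.5660 m
residual clearance needed = 0.1500+0.0250+0.0050 = 0.1800 m
S_min ≈ 0.0440+0.7562+0.5660+0.1800  ⇒  S_min = 1237/800 m

S_min = 1237/800 m = 1.5462 m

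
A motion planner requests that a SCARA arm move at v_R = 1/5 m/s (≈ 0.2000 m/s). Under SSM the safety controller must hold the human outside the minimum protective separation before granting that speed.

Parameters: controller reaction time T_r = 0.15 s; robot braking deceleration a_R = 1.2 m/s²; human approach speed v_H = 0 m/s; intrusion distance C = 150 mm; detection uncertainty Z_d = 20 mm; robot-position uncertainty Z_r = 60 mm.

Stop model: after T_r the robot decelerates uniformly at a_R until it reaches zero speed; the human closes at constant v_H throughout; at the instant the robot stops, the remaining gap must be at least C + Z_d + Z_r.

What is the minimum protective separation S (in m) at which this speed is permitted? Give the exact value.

stop time T_s = (1/5)/(6/5) = 0.1667 s
robot in T_r: 0.2000·0.1500 = 0.0300 m
robot covers 0.2000·0.1667 − ½·1.2000·0.1667² = 0.0167 m while stopping
human closes 0.0000·0.3167 = 0.0000 m
residual clearance needed = 0.1500+0.0200+0.0600 = 0.2300 m
S_min ≈ 0.0300+0.0167+0.0000+0.2300  ⇒  S_min = 83/300 m

S_min = 83/300 m = 0.2767 m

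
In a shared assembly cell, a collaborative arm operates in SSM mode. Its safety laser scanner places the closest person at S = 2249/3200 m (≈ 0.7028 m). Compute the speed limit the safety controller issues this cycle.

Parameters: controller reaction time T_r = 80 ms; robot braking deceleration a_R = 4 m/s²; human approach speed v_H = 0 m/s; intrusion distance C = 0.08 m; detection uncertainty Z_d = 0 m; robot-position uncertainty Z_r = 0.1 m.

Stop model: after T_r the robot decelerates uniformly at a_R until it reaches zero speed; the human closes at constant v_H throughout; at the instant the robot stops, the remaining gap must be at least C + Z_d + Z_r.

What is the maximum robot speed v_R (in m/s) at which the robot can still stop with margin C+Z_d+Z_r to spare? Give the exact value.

v_R_max = 7/4 m/s = 1.7500 m/s

quadratic (1/8)·v² + (2/25)·v + (-1673/3200) = 0
  disc = (2/25)² − 4·(1/8)·(-1673/3200) = 42849/160000 ; √disc = 207/400
  v_R = (−(2/25) + 207/400) / (2·(1/8)) = 7/4 m/s
check:
T_s = v_R/a_R = (7/4)/4 = 0.4375 s
robot in T_r: 1.7500·0.0800 = 0.1400 m
robot under decel: 1.7500²/(2·4.0000) = 0.3828 m
human closes 0.0000·0.5175 = 0.0000 m
margins: 0.0800+0.0000+0.1000 = 0.1800 m
sum ≈ 0.1400+0.3828+0.0000+0.1800 ≈ 0.7028 m = S ✓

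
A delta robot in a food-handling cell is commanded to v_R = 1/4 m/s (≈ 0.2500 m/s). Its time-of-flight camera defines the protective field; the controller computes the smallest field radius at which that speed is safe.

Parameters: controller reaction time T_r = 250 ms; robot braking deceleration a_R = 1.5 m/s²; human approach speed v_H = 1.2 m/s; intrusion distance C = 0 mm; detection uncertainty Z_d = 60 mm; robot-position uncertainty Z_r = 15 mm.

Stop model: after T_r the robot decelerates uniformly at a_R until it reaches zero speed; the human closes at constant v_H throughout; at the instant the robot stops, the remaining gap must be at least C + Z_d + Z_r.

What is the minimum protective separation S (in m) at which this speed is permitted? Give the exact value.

stop time T_s = (1/4)/(3/2) = 0.1667 s
robot in T_r: 0.2500·0.2500 = 0.0625 m
robot under decel: 0.2500²/(2·1.5000) = 0.0208 m
person approaches 1.2000·(0.2500+0.1667) = 0.5000 m
residual clearance needed = 0.0000+0.0600+0.0150 = 0.0750 m
S_min ≈ 0.0625+0.0208+0.5000+0.0750  ⇒  S_min = 79/120 m

S_min = 79/120 m = 0.6583 m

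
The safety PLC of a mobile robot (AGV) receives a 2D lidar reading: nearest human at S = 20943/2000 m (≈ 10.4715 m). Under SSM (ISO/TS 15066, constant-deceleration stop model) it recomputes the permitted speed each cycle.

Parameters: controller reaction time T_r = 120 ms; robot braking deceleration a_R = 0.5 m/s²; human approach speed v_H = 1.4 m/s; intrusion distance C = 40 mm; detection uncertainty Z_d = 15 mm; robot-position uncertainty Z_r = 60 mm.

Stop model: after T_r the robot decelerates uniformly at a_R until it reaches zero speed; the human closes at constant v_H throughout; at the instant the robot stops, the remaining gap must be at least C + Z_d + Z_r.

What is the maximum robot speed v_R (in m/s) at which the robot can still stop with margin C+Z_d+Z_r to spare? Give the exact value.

v_R_max = 41/20 m/s = 2.0500 m/s

at the boundary: (1)·v² + (73/25)·v + (-20377/2000) = 0
  disc = (73/25)² − 4·(1)·(-20377/2000) = 123201/2500 ; √disc = 351/50
  v_R = (−(73/25) + 351/50) / (2·(1)) = 41/20 m/s
check:
braking lasts T_s = (41/20)/(1/2) = 4.1000 s
robot covers v_R·T_r = 2.0500·0.1200 = 0.2460 m before braking
braking distance = 2.0500²/(2·0.5000) = 4.2025 m
person approaches 1.4000·(0.1200+4.1000) = 5.9080 m
residual clearance needed = 0.0400+0.0150+0.0600 = 0.1150 m
sum ≈ 0.2460+4.2025+5.9080+0.1150 ≈ 10.4715 m = S ✓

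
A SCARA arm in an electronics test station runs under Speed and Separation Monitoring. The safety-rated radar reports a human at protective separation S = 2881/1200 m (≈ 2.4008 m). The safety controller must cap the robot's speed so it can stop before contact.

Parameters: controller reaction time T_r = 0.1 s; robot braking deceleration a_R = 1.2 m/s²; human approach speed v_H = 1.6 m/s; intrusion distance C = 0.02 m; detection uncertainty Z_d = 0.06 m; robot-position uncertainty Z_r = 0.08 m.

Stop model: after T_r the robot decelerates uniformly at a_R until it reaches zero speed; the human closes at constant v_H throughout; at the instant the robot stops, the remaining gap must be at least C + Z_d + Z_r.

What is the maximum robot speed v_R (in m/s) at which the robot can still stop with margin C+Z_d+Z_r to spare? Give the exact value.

v_R_max = 11/10 m/s = 1.1000 m/s

at the boundary: (5/12)·v² + (43/30)·v + (-2497/1200) = 0
  disc = (43/30)² − 4·(5/12)·(-2497/1200) = 2209/400 ; √disc = 47/20
  v_R = (−(43/30) + 47/20) / (2·(5/12)) = 11/10 m/s
check:
T_s = v_R/a_R = (11/10)/(6/5) = 0.9167 s
robot in T_r: 1.1000·0.1000 = 0.1100 m
robot covers 1.1000·0.9167 − ½·1.2000·0.9167² = 0.5042 m while stopping
human closes 1.6000·1.0167 = 1.6267 m
residual clearance needed = 0.0200+0.0600+0.0800 = 0.1600 m
sum ≈ 0.1100+0.5042+1.6267+0.1600 ≈ 2.4008 m = S ✓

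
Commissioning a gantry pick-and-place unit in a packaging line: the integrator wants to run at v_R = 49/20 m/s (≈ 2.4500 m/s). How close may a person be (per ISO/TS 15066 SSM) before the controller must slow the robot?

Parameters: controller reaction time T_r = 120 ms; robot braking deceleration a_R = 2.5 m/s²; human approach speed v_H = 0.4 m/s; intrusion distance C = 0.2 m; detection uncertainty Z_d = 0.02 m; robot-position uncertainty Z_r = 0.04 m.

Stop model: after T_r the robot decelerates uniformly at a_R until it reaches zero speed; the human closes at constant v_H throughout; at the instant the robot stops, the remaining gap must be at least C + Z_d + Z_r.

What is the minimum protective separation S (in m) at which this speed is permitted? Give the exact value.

S_min = 4389/2000 m = 2.1945 m

braking lasts T_s = (49/20)/(5/2) = 0.9800 s
reaction-phase robot travel = 2.4500·0.1200 = 0.2940 m
robot covers 2.4500·0.9800 − ½·2.5000·0.9800² = 1.2005 m while stopping
person approaches 0.4000·(0.1200+0.9800) = 0.4400 m
residual clearance needed = 0.2000+0.0200+0.0400 = 0.2600 m
S_min ≈ 0.2940+1.2005+0.4400+0.2600  ⇒  S_min = 4389/2000 m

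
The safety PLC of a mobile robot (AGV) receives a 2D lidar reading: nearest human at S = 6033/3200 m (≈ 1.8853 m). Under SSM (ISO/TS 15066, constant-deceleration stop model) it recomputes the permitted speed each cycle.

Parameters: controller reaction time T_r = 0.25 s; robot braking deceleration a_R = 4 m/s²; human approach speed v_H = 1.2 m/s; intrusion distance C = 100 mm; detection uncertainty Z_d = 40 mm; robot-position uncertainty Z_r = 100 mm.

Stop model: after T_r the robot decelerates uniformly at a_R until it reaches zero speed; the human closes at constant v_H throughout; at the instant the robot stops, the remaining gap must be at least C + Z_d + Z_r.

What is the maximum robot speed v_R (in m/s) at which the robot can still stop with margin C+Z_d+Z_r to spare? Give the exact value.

quadratic (1/8)·v² + (11/20)·v + (-861/640) = 0
  disc = (11/20)² − 4·(1/8)·(-861/640) = 6241/6400 ; √disc = 79/80
  v_R = (−(11/20) + 79/80) / (2·(1/8)) = 7/4 m/s
check:
T_s = v_R/a_R = (7/4)/4 = 0.4375 s
reaction-phase robot travel = 1.7500·0.2500 = 0.4375 m
robot covers 1.7500·0.4375 − ½·4.0000·0.4375² = 0.3828 m while stopping
human over T_r+T_s: 1.2000·(0.2500+0.4375) = 0.8250 m
residual clearance needed = 0.1000+0.0400+0.1000 = 0.2400 m
sum ≈ 0.4375+0.3828+0.8250+0.2400 ≈ 1.8853 m = S ✓

v_R_max = 7/4 m/s = 1.7500 m/s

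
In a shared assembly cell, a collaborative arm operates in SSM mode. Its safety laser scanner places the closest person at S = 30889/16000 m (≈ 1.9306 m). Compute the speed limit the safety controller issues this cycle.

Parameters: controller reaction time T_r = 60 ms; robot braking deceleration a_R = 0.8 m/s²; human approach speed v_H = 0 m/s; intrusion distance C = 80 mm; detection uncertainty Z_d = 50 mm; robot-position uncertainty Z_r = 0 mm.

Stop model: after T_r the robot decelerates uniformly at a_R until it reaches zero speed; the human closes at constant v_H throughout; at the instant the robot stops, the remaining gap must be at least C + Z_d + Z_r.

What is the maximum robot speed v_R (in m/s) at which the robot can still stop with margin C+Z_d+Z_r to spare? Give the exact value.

v_R_max = 33/20 m/s = 1.6500 m/s

quadratic (5/8)·v² + (3/50)·v + (-28809/16000) = 0
  disc = (3/50)² − 4·(5/8)·(-28809/16000) = 720801/160000 ; √disc = 849/400
  v_R = (−(3/50) + 849/400) / (2·(5/8)) = 33/20 m/s
check:
T_s = v_R/a_R = (33/20)/(4/5) = 2.0625 s
robot in T_r: 1.6500·0.0600 = 0.0990 m
braking distance = 1.6500²/(2·0.8000) = 1.7016 m
human over T_r+T_s: 0.0000·(0.0600+2.0625) = 0.0000 m
margins: 0.0800+0.0500+0.0000 = 0.1300 m
sum ≈ 0.0990+1.7016+0.0000+0.1300 ≈ 1.9306 m = S ✓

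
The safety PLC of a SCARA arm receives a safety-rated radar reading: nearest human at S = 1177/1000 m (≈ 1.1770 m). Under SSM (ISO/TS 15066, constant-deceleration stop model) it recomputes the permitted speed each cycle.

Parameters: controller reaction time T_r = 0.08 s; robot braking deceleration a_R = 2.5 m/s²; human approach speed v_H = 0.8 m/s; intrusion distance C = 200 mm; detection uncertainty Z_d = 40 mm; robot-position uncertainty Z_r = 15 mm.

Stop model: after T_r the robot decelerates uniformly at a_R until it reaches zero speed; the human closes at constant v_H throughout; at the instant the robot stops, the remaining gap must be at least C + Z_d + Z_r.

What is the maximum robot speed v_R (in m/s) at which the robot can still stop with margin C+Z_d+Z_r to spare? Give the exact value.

v_R_max = 13/10 m/s = 1.3000 m/s

quadratic (1/5)·v² + (2/5)·v + (-429/500) = 0
  disc = (2/5)² − 4·(1/5)·(-429/500) = 529/625 ; √disc = 23/25
  v_R = (−(2/5) + 23/25) / (2·(1/5)) = 13/10 m/s
check:
T_s = v_R/a_R = (13/10)/(5/2) = 0.5200 s
robot covers v_R·T_r = 1.3000·0.0800 = 0.1040 m before braking
robot covers 1.3000·0.5200 − ½·2.5000·0.5200² = 0.3380 m while stopping
person approaches 0.8000·(0.0800+0.5200) = 0.4800 m
C+Z_d+Z_r = 0.2000+0.0400+0.0150 = 0.2550 m
sum ≈ 0.1040+0.3380+0.4800+0.2550 ≈ 1.1770 m = S ✓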